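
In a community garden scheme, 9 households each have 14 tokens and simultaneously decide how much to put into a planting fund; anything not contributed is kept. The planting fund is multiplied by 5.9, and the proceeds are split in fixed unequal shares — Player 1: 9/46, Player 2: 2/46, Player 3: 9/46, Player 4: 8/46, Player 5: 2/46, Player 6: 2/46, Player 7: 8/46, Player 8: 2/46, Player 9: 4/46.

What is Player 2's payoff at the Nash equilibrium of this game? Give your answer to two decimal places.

28.37 tokens

Player j's private return per contributed unit is 5.9 × (j's share). Contributing is weakly dominant for j when that share is at least 1/5.9 = 0.1695, and contributing 0 is dominant otherwise.
Player 1, Player 3, Player 4 and Player 7 clear that bar, contributing 14 each; the remaining 5 contribute 0. Total contributed: 56.
Player 2 keeps 14 and receives 5.9 × 56 × 2/46 = 14.37 from the planting fund, for a payoff of 28.37.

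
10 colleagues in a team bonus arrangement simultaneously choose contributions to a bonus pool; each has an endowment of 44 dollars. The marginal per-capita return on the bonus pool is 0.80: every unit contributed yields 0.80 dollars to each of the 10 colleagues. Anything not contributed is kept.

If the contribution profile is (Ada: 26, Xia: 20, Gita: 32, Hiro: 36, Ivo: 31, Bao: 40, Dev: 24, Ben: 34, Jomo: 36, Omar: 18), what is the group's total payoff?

2519.00 dollars

Total contributed: 26 + 20 + 32 + 36 + 31 + 40 + 24 + 34 + 36 + 18 = 297; total kept: 10 × 44 − 297 = 143.
The bonus pool pays out 0.80 × 10 × 297 = 2376.00 in aggregate.
Group total = 143 + 2376.00 = 2519.00.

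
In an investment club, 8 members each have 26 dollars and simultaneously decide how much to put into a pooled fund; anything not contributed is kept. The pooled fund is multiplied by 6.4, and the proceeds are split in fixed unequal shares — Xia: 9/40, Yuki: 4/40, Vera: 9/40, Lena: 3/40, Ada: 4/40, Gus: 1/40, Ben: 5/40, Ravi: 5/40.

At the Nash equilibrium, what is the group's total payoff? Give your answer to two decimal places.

488.80 dollars

Each unit j contributes comes back to j as 6.4 × (j's share), so j prefers to contribute only if that share exceeds 1/6.4 = 0.1563; otherwise keeping the unit dominates.
Xia and Vera are above the threshold, contributing 26 each; the remaining 6 contribute 0. Total contributed: 52.
The pooled fund pays out 6.4 × 52 = 332.80 in total (split across the unequal shares, but the aggregate is all that matters for the group sum).
The 6 free-riders keep 26 each, adding 156. Group total = 156 + 332.80 = 488.80.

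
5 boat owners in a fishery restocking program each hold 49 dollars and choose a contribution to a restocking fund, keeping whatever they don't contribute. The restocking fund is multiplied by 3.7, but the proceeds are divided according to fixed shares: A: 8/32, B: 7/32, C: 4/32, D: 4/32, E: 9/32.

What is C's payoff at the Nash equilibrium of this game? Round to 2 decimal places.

A player with share s gets back 3.7·s per unit contributed, so full contribution is dominant for anyone with s > 1/3.7 = 0.2703 and zero contribution is dominant for anyone below.
Only E (9/32) clears that bar, contributing 49; the remaining 4 contribute 0. Total contributed: 49.
C keeps 49 and receives 3.7 × 49 × 4/32 = 22.66 from the restocking fund, for a payoff of 71.66.

71.66 dollars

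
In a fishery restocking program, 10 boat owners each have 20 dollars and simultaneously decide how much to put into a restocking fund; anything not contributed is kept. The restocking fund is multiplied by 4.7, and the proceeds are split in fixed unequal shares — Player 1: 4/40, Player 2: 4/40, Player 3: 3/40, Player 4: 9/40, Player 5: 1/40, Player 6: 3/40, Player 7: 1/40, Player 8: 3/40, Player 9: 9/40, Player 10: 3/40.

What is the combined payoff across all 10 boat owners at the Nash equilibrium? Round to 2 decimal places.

348.00 dollars

Each unit j contributes comes back to j as 4.7 × (j's share), so j prefers to contribute only if that share exceeds 1/4.7 = 0.2128; otherwise keeping the unit dominates.
The shares above 0.2128 belong to Player 4 and Player 9, contributing 20 each; the remaining 8 contribute 0. Total contributed: 40.
The restocking fund pays out 4.7 × 40 = 188.00 in total (split across the unequal shares, but the aggregate is all that matters for the group sum).
The 8 free-riders keep 20 each, adding 160. Group total = 160 + 188.00 = 348.00.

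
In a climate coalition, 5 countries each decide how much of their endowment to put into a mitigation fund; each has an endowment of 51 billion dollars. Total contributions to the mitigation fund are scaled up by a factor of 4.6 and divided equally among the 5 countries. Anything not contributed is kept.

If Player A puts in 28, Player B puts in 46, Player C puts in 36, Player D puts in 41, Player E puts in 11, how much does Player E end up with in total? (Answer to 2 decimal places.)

Total contributed: 28 + 46 + 36 + 41 + 11 = 162.
Each receives 4.6 × 162 / 5 = 149.04 from the mitigation fund.
Player E keeps 51 − 11 = 40, so Player E's payoff is 40 + 149.04 = 189.04.

189.04 billion dollars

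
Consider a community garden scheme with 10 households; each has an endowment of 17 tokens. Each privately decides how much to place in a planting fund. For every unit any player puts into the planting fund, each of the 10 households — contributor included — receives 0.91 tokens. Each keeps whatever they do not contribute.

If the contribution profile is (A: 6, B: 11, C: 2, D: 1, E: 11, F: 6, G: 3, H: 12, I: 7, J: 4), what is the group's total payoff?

Total contributed: 6 + 11 + 2 + 1 + 11 + 6 + 3 + 12 + 7 + 4 = 63; total kept: 10 × 17 − 63 = 107.
The planting fund pays out 0.91 × 10 × 63 = 573.30 in aggregate.
Group total = 107 + 573.30 = 680.30.

680.30 tokens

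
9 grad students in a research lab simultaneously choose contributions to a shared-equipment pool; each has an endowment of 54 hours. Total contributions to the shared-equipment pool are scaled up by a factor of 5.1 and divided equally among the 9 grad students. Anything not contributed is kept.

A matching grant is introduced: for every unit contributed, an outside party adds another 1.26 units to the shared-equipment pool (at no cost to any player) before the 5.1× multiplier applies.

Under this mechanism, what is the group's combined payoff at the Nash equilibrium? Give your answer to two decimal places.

With the mechanism, a contributed unit returns 5.1 × 2.26 / 9 = 1.2807 per unit of net cost to the contributor — now above 1 — so contributing fully is weakly dominant for every player.
So the Nash equilibrium is full contribution by all 9; the group earns 5.1 × 2.26 × 486 = 5601.64.

5601.64 hours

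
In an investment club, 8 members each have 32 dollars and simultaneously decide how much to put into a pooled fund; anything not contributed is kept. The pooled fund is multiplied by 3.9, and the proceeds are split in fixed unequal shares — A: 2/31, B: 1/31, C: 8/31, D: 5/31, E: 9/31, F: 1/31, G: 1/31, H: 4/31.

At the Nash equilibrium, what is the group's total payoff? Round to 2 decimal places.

Player j's private return per contributed unit is 3.9 × (j's share). Contributing is weakly dominant for j when that share is at least 1/3.9 = 0.2564, and contributing 0 is dominant otherwise.
C and E clear that bar, contributing 32 each; the remaining 6 contribute 0. Total contributed: 64.
The pooled fund pays out 3.9 × 64 = 249.60 in total (split across the unequal shares, but the aggregate is all that matters for the group sum).
The 6 free-riders keep 32 each, adding 192. Group total = 192 + 249.60 = 441.60.

441.60 dollars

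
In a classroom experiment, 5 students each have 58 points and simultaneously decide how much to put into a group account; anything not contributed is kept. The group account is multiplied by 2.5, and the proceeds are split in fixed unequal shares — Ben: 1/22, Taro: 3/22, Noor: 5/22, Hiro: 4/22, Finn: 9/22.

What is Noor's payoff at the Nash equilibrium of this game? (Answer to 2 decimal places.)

A player with share s gets back 2.5·s per unit contributed, so full contribution is dominant for anyone with s > 1/2.5 = 0.4000 and zero contribution is dominant for anyone below.
The only share above 0.4000 is Finn's 9/22, contributing 58; the remaining 4 contribute 0. Total contributed: 58.
Noor keeps 58 and receives 2.5 × 58 × 5/22 = 32.95 from the group account, for a payoff of 90.95.

90.95 points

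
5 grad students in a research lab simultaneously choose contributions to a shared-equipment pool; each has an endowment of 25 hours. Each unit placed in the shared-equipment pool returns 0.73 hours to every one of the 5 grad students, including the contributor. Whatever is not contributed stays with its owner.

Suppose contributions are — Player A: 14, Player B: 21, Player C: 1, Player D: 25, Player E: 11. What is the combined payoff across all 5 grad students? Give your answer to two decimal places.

315.80 hours

Total contributed: 14 + 21 + 1 + 25 + 11 = 72; total kept: 5 × 25 − 72 = 53.
The shared-equipment pool pays out 0.73 × 5 × 72 = 262.80 in aggregate.
Group total = 53 + 262.80 = 315.80.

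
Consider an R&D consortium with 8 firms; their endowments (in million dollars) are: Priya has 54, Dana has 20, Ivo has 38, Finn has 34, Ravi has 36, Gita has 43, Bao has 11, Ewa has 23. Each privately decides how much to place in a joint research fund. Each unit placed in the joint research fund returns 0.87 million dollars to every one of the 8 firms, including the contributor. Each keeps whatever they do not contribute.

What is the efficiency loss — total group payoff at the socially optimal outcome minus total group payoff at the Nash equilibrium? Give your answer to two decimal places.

1543.64 million dollars

The private return per contributed unit is 0.87 < 1 for everyone, so the Nash equilibrium is zero contribution and the group total is Σ E_j = 54 + 20 + 38 + 34 + 36 + 43 + 11 + 23 = 259.
Each contributed unit returns 6.960 to the group, so the social optimum is full contribution by everyone: group total = 6.960 × 259 = 1802.64.
Efficiency loss = (6.960 − 1) × 259 = 1543.64.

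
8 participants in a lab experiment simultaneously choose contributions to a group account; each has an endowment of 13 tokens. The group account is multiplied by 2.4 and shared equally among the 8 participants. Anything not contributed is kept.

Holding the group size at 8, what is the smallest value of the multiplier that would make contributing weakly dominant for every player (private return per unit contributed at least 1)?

8

A contributed unit returns (multiplier)/8 to its contributor.
This reaches 1 exactly when the multiplier is 8.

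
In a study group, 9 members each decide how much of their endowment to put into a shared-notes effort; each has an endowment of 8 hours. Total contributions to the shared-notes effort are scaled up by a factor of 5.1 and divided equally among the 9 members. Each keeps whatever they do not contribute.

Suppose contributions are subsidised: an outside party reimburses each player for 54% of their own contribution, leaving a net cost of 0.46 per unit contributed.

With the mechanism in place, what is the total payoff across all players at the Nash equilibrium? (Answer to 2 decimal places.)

With the mechanism, a contributed unit returns (5.1/9) / 0.46 = 1.2319 per unit of net cost to the contributor — now above 1 — so contributing fully is weakly dominant for every player.
At the Nash equilibrium everyone contributes 8. Group total payoff = 9 × (8 × 0.54 + 5.1 × 8) = 406.08.

406.08 hours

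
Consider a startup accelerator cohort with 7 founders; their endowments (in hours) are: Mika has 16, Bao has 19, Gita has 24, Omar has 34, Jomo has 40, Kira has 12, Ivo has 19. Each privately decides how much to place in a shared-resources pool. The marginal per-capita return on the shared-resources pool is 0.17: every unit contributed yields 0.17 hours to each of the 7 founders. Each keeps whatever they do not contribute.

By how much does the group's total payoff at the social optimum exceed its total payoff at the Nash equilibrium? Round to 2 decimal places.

31.16 hours

The private return per contributed unit is 0.17 < 1 for everyone, so the Nash equilibrium is zero contribution and the group total is Σ E_j = 16 + 19 + 24 + 34 + 40 + 12 + 19 = 164.
Each contributed unit returns 1.190 to the group, so the social optimum is full contribution by everyone: group total = 1.190 × 164 = 195.16.
Efficiency loss = (1.190 − 1) × 164 = 31.16.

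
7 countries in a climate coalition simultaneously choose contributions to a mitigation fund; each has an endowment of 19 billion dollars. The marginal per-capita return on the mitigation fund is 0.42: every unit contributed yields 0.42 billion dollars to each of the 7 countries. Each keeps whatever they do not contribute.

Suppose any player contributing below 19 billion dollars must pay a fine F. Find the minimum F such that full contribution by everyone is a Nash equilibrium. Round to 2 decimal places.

11.02 billion dollars

Given the others contribute fully, the best deviation is to contribute 0 (any partial contribution still incurs the fine and gives up units whose private return 0.42 is below 1).
Deviating from 19 to 0 saves 19 billion dollars but forfeits the deviator's share of the drop in the mitigation fund: 0.42 × 19 = 7.98.
So the deviation gain is 19 − 7.98 = 11.02, and the fine must be at least 11.02 billion dollars to wipe it out.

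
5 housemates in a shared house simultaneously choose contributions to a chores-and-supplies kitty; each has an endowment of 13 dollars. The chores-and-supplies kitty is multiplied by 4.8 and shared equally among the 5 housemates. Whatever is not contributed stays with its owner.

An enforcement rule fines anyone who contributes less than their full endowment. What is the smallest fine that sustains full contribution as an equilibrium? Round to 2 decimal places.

0.52 dollars

Given the others contribute fully, the best deviation is to contribute 0 (any partial contribution still incurs the fine and gives up units whose private return 0.9600 is below 1).
Deviating from 13 to 0 saves 13 dollars but forfeits the deviator's share of the drop in the chores-and-supplies kitty: 4.8/5 × 13 = 12.48.
So the deviation gain is 13 − 12.48 = 0.52, and the fine must be at least 0.52 dollars to wipe it out.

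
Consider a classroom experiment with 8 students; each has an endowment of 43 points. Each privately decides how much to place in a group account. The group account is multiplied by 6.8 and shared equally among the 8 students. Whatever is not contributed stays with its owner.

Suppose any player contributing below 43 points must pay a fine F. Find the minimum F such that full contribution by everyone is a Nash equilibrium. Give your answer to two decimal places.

Given the others contribute fully, the best deviation is to contribute 0 (any partial contribution still incurs the fine and gives up units whose private return 0.8500 is below 1).
Deviating from 43 to 0 saves 43 points but forfeits the deviator's share of the drop in the group account: 6.8/8 × 43 = 36.55.
So the deviation gain is 43 − 36.55 = 6.45, and the fine must be at least 6.45 points to wipe it out.

6.45 points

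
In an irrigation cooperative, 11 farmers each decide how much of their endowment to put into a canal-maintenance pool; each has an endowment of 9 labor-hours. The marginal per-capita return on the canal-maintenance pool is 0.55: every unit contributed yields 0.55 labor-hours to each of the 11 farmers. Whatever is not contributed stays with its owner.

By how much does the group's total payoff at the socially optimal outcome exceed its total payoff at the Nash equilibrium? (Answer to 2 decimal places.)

The private return per contributed unit is 0.55 < 1, so contributing 0 is dominant for every player. At the Nash equilibrium everyone keeps their 9, and the group total is 11 × 9 = 99.
Each contributed unit returns 6.050 to the group as a whole (0.55 to each of 11 players), which exceeds 1, so the social optimum is full contribution: group total = 6.050 × 99 = 598.95.
Efficiency loss = 598.95 − 99 = 499.95.

499.95 labor-hours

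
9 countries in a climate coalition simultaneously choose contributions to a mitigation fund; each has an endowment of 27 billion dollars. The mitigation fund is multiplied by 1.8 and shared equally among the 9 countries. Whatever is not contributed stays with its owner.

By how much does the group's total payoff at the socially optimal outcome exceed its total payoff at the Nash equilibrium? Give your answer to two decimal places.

194.40 billion dollars

Each contributed unit returns 1.8/9 = 0.2000 to its contributor — below 1 — so contributing 0 is dominant for every player. At the Nash equilibrium everyone keeps their 27, and the group total is 9 × 27 = 243.
Each contributed unit returns 1.800 to the group as a whole (0.2000 to each of 9 players), which exceeds 1, so the social optimum is full contribution: group total = 1.800 × 243 = 437.40.
Efficiency loss = 437.40 − 243 = 194.40.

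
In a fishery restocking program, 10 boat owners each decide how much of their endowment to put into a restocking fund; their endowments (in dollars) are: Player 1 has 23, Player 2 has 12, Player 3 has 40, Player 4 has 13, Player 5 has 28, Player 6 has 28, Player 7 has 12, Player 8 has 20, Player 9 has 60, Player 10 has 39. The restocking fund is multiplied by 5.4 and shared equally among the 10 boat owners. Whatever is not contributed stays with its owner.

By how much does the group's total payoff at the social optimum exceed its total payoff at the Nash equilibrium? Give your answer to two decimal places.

The private return per contributed unit is 5.4/10 = 0.5400 < 1 for every player regardless of endowment, so the Nash equilibrium is zero contribution and the group total is Σ E_j = 23 + 12 + 40 + 13 + 28 + 28 + 12 + 20 + 60 + 39 = 275.
Each contributed unit returns 5.400 to the group, so the social optimum is full contribution by everyone: group total = 5.400 × 275 = 1485.00.
Efficiency loss = (5.400 − 1) × 275 = 1210.00.

1210.00 dollars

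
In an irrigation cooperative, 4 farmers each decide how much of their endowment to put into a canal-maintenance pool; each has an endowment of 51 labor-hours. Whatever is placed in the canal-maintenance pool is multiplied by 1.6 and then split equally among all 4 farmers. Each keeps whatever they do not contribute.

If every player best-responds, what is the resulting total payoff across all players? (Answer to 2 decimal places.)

Each contributed unit returns 1.6/4 = 0.4000 to its contributor — below 1 — so contributing 0 is dominant for every player. At the Nash equilibrium everyone keeps their 51, and the group total is 4 × 51 = 204.

204.00 labor-hours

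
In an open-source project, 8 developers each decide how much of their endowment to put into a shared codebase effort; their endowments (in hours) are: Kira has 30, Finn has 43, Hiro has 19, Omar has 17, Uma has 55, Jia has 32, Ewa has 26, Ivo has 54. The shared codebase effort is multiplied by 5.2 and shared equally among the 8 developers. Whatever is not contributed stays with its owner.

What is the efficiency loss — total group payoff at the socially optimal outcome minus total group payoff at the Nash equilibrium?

1159.20 hours

The private return per contributed unit is 5.2/8 = 0.6500 < 1 for every player regardless of endowment, so the Nash equilibrium is zero contribution and the group total is Σ E_j = 30 + 43 + 19 + 17 + 55 + 32 + 26 + 54 = 276.
Each contributed unit returns 5.200 to the group, so the social optimum is full contribution by everyone: group total = 5.200 × 276 = 1435.20.
Efficiency loss = (5.200 − 1) × 276 = 1159.20.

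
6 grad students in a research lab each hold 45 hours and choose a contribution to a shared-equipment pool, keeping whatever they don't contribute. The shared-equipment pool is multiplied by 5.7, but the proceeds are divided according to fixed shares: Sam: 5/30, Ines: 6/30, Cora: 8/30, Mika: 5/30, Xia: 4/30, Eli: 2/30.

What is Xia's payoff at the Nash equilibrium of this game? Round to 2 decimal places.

113.40 hours

Player j's private return per contributed unit is 5.7 × (j's share). Contributing is weakly dominant for j when that share is at least 1/5.7 = 0.1754, and contributing 0 is dominant otherwise.
Ines and Cora clear that bar, contributing 45 each; the remaining 4 contribute 0. Total contributed: 90.
Xia keeps 45 and receives 5.7 × 90 × 4/30 = 68.40 from the shared-equipment pool, for a payoff of 113.40.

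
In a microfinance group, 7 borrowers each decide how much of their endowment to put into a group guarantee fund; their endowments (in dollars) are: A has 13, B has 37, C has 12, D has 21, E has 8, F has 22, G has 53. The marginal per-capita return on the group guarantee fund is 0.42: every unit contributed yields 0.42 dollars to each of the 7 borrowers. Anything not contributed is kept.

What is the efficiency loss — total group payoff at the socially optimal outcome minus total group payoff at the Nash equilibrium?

322.04 dollars

The private return per contributed unit is 0.42 < 1 for everyone, so the Nash equilibrium is zero contribution and the group total is Σ E_j = 13 + 37 + 12 + 21 + 8 + 22 + 53 = 166.
Each contributed unit returns 2.940 to the group, so the social optimum is full contribution by everyone: group total = 2.940 × 166 = 488.04.
Efficiency loss = (2.940 − 1) × 166 = 322.04.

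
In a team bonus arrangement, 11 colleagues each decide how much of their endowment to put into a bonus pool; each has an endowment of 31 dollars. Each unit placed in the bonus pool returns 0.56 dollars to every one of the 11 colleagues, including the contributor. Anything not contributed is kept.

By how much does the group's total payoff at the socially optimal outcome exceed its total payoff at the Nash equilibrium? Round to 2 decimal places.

The private return per contributed unit is 0.56 < 1, so contributing 0 is dominant for every player. At the Nash equilibrium everyone keeps their 31, and the group total is 11 × 31 = 341.
Each contributed unit returns 6.160 to the group as a whole (0.56 to each of 11 players), which exceeds 1, so the social optimum is full contribution: group total = 6.160 × 341 = 2100.56.
Efficiency loss = 2100.56 − 341 = 1759.56.

1759.56 dollars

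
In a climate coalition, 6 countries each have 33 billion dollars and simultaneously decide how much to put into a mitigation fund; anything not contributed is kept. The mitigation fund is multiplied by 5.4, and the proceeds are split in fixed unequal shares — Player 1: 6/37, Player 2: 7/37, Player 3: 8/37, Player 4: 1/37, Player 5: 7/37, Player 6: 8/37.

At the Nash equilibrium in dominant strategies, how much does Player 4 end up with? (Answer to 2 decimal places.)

For player j, contributing a unit is worthwhile iff 5.4 × (j's share) ≥ 1, i.e. iff j's share is at least 0.1852.
Player 2, Player 3, Player 5 and Player 6 are above the threshold, contributing 33 each; the remaining 2 contribute 0. Total contributed: 132.
Player 4 keeps 33 and receives 5.4 × 132 × 1/37 = 19.26 from the mitigation fund, for a payoff of 52.26.

52.26 billion dollars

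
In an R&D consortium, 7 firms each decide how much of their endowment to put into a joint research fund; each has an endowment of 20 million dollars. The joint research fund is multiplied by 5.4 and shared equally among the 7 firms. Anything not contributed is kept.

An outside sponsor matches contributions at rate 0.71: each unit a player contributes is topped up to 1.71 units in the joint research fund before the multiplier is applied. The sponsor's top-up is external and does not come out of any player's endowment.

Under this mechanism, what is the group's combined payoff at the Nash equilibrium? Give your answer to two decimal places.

1292.76 million dollars

The effective private return per unit is now 5.4 × 1.71 / 7 = 1.3191 > 1, so every player's dominant strategy flips to full contribution.
At the Nash equilibrium everyone contributes 20. Group total payoff = 5.4 × 1.71 × 140 = 1292.76.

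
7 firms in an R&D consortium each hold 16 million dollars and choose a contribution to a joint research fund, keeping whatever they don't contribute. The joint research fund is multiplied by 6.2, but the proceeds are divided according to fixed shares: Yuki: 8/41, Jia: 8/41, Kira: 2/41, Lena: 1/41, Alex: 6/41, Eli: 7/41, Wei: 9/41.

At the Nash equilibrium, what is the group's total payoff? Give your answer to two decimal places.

444.80 million dollars

A player with share s gets back 6.2·s per unit contributed, so full contribution is dominant for anyone with s > 1/6.2 = 0.1613 and zero contribution is dominant for anyone below.
Yuki, Jia, Eli and Wei are above the threshold, contributing 16 each; the remaining 3 contribute 0. Total contributed: 64.
The joint research fund pays out 6.2 × 64 = 396.80 in total (split across the unequal shares, but the aggregate is all that matters for the group sum).
The 3 free-riders keep 16 each, adding 48. Group total = 48 + 396.80 = 444.80.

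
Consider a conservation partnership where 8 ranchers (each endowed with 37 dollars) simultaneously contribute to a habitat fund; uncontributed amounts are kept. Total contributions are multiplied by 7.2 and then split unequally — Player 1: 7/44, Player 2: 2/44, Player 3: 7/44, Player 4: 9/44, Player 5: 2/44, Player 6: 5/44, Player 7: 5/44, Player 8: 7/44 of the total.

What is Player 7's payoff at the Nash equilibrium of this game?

158.09 dollars

Each unit j contributes comes back to j as 7.2 × (j's share), so j prefers to contribute only if that share exceeds 1/7.2 = 0.1389; otherwise keeping the unit dominates.
Player 1, Player 3, Player 4 and Player 8 are above the threshold, contributing 37 each; the remaining 4 contribute 0. Total contributed: 148.
Player 7 keeps 37 and receives 7.2 × 148 × 5/44 = 121.09 from the habitat fund, for a payoff of 158.09.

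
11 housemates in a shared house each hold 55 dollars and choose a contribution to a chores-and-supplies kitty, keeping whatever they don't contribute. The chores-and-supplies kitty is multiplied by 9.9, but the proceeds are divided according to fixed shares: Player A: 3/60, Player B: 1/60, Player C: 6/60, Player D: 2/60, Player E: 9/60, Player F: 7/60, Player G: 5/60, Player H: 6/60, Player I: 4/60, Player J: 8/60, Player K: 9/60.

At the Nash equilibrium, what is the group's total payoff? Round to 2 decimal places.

2563.00 dollars

A player with share s gets back 9.9·s per unit contributed, so full contribution is dominant for anyone with s > 1/9.9 = 0.1010 and zero contribution is dominant for anyone below.
The shares above 0.1010 belong to Player E, Player F, Player J and Player K, contributing 55 each; the remaining 7 contribute 0. Total contributed: 220.
The chores-and-supplies kitty pays out 9.9 × 220 = 2178.00 in total (split across the unequal shares, but the aggregate is all that matters for the group sum).
The 7 free-riders keep 55 each, adding 385. Group total = 385 + 2178.00 = 2563.00.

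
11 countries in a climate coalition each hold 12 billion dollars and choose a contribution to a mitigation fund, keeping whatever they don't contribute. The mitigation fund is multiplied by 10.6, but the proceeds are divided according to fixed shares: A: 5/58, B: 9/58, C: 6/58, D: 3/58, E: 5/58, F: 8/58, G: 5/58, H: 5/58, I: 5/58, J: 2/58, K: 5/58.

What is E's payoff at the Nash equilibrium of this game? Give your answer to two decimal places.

For player j, contributing a unit is worthwhile iff 10.6 × (j's share) ≥ 1, i.e. iff j's share is at least 0.0943.
B, C and F are above the threshold, contributing 12 each; the remaining 8 contribute 0. Total contributed: 36.
E keeps 12 and receives 10.6 × 36 × 5/58 = 32.90 from the mitigation fund, for a payoff of 44.90.

44.90 billion dollars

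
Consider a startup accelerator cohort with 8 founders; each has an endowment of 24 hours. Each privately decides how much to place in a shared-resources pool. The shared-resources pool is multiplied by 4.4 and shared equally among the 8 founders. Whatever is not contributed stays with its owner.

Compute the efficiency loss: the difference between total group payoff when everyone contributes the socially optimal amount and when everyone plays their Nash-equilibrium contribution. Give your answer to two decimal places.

652.80 hours

Each contributed unit returns 4.4/8 = 0.5500 to its contributor — below 1 — so contributing 0 is dominant for every player. At the Nash equilibrium everyone keeps their 24, and the group total is 8 × 24 = 192.
Each contributed unit returns 4.400 to the group as a whole (0.5500 to each of 8 players), which exceeds 1, so the social optimum is full contribution: group total = 4.400 × 192 = 844.80.
Efficiency loss = 844.80 − 192 = 652.80.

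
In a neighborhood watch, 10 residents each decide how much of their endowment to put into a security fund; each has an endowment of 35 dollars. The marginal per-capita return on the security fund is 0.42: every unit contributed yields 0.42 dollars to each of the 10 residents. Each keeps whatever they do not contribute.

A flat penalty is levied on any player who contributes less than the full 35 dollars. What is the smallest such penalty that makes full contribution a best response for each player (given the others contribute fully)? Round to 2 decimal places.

20.30 dollars

Given the others contribute fully, the best deviation is to contribute 0 (any partial contribution still incurs the fine and gives up units whose private return 0.42 is below 1).
Deviating from 35 to 0 saves 35 dollars but forfeits the deviator's share of the drop in the security fund: 0.42 × 35 = 14.70.
So the deviation gain is 35 − 14.70 = 20.30, and the fine must be at least 20.30 dollars to wipe it out.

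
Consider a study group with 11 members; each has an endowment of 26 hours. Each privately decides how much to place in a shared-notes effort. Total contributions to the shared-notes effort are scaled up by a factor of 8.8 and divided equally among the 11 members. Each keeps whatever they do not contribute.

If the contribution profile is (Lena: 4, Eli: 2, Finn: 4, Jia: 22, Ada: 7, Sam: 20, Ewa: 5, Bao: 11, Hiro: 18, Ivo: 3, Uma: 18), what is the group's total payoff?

Total contributed: 4 + 2 + 4 + 22 + 7 + 20 + 5 + 11 + 18 + 3 + 18 = 114; total kept: 11 × 26 − 114 = 172.
The shared-notes effort pays out 8.8 × 114 = 1003.20 in aggregate.
Group total = 172 + 1003.20 = 1175.20.

1175.20 hours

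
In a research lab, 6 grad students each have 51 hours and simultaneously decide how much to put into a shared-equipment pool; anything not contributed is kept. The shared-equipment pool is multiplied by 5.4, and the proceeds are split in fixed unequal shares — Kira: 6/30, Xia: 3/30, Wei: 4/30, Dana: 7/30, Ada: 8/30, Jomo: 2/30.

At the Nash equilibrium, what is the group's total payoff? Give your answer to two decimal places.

979.20 hours

A player with share s gets back 5.4·s per unit contributed, so full contribution is dominant for anyone with s > 1/5.4 = 0.1852 and zero contribution is dominant for anyone below.
Kira, Dana and Ada clear that bar, contributing 51 each; the remaining 3 contribute 0. Total contributed: 153.
The shared-equipment pool pays out 5.4 × 153 = 826.20 in total (split across the unequal shares, but the aggregate is all that matters for the group sum).
The 3 free-riders keep 51 each, adding 153. Group total = 153 + 826.20 = 979.20.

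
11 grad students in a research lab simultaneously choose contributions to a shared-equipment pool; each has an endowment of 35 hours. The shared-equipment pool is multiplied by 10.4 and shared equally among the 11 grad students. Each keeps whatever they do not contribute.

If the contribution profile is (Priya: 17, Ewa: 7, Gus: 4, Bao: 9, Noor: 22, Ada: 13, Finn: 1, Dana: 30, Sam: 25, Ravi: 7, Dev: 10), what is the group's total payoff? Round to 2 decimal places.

1748.00 hours

Total contributed: 17 + 7 + 4 + 9 + 22 + 13 + 1 + 30 + 25 + 7 + 10 = 145; total kept: 11 × 35 − 145 = 240.
The shared-equipment pool pays out 10.4 × 145 = 1508.00 in aggregate.
Group total = 240 + 1508.00 = 1748.00.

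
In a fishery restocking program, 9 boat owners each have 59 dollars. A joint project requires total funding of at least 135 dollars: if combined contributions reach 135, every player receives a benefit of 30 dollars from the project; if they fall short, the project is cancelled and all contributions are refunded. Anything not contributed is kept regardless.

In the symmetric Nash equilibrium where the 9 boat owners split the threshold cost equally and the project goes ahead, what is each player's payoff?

Equal share of the threshold: 135/9 = 15.
At this profile no one gains by cutting their contribution: any cut drops the total below 135, the project is cancelled, contributions are refunded, and the deviator ends with 59, which is less than 59 − 15 + 30 = 74. Contributing more than 15 just wastes the excess. So contributing exactly 15 is a best response.
Each player's payoff: 59 − 15 + 30 = 74.

74 dollars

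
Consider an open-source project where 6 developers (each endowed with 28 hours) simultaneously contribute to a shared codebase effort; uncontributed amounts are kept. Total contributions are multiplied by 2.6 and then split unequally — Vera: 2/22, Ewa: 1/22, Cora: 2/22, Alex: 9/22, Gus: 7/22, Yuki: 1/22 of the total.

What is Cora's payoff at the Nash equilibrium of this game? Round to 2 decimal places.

34.62 hours

Each unit j contributes comes back to j as 2.6 × (j's share), so j prefers to contribute only if that share exceeds 1/2.6 = 0.3846; otherwise keeping the unit dominates.
Only Alex (9/22) clears that bar, contributing 28; the remaining 5 contribute 0. Total contributed: 28.
Cora keeps 28 and receives 2.6 × 28 × 2/22 = 6.62 from the shared codebase effort, for a payoff of 34.62.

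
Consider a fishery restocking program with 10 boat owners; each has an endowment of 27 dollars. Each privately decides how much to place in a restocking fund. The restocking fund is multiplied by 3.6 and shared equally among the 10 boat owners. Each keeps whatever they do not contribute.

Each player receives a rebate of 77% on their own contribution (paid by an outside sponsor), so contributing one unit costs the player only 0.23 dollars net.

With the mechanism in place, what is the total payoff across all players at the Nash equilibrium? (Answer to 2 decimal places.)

1179.90 dollars

Under the mechanism each unit contributed yields (3.6/10) / 0.23 = 1.5652 back to its contributor per unit of net cost, which exceeds 1, making full contribution the dominant choice for everyone.
At the Nash equilibrium everyone contributes 27. Group total payoff = 10 × (27 × 0.77 + 3.6 × 27) = 1179.90.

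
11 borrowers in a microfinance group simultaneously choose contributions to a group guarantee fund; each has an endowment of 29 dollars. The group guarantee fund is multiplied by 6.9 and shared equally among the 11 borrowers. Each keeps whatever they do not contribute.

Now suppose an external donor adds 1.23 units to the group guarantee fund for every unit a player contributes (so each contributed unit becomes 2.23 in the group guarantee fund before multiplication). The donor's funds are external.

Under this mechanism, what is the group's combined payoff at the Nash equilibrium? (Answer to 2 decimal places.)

Under the mechanism each unit contributed yields 6.9 × 2.23 / 11 = 1.3988 back to its contributor per unit of net cost, which exceeds 1, making full contribution the dominant choice for everyone.
So the Nash equilibrium is full contribution by all 11; the group earns 6.9 × 2.23 × 319 = 4908.45.

4908.45 dollars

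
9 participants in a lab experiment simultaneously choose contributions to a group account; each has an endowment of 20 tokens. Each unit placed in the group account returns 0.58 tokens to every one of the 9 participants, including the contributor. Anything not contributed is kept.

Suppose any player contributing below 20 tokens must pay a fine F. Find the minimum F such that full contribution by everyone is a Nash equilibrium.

8.40 tokens

Given the others contribute fully, the best deviation is to contribute 0 (any partial contribution still incurs the fine and gives up units whose private return 0.58 is below 1).
Deviating from 20 to 0 saves 20 tokens but forfeits the deviator's share of the drop in the group account: 0.58 × 20 = 11.60.
So the deviation gain is 20 − 11.60 = 8.40, and the fine must be at least 8.40 tokens to wipe it out.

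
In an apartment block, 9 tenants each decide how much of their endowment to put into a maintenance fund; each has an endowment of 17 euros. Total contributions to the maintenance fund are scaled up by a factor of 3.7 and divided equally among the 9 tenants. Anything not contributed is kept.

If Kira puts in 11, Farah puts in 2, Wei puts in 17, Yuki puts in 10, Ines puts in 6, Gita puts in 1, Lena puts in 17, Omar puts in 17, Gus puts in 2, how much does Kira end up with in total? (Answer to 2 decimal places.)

Total contributed: 11 + 2 + 17 + 10 + 6 + 1 + 17 + 17 + 2 = 83.
Each receives 3.7 × 83 / 9 = 34.12 from the maintenance fund.
Kira keeps 17 − 11 = 6, so Kira's payoff is 6 + 34.12 = 40.12.

40.12 euros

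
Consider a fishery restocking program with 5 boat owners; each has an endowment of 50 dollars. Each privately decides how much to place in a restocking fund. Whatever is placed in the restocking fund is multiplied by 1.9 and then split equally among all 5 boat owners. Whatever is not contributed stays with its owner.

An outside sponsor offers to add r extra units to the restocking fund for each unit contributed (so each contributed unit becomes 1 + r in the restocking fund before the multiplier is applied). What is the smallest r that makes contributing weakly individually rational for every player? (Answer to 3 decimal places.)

1.632

With matching at rate r, one contributed unit becomes (1 + r) in the restocking fund and returns 1.9 × (1 + r) / 5 to the contributor.
Setting this equal to 1: 1 + r = 5/1.9 = 2.6316.
So the minimum matching rate is r = 2.6316 − 1 = 1.632.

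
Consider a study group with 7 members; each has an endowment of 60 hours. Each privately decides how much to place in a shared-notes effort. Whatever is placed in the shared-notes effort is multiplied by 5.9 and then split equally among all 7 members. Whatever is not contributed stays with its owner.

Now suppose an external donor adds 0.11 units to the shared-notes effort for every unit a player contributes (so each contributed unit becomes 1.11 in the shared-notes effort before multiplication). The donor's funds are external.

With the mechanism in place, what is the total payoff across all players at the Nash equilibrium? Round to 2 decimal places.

The effective private return is 5.9 × 1.11 / 7 = 0.9356, which is still under 1, so the mechanism doesn't change anyone's dominant strategy: zero contribution.
At the Nash equilibrium no one contributes; group total payoff = 7 × 60 = 420.

420.00 hours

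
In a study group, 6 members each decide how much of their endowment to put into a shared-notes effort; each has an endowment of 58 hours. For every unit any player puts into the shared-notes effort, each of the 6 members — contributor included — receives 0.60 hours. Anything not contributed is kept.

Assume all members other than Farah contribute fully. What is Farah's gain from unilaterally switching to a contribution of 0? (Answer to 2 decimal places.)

23.20 hours

Switching from a contribution of 58 to 0 lets Farah keep an extra 58 hours, but lowers the shared-notes effort by 58, which costs Farah their own share of that drop: 0.60 × 58 = 34.80.
Net gain = 58 − 34.80 = 23.20. The private return per contributed unit (0.60) is below 1, so free-riding is indeed the best response regardless of what the others do.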